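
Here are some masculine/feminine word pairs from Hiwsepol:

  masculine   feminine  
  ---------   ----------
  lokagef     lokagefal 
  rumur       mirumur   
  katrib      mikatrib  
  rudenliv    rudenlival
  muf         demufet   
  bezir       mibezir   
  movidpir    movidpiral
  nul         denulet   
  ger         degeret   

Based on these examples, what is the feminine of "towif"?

mitowif

ger and bezir both end in -r yet inflect differently (degeret, mibezir), so the final letter is not what conditions the rule; the number of vowels is.
"towif" has 2 vowels. The stems with 2 vowels (katrib → mikatrib, bezir → mibezir, rumur → mirumur) add the prefix mi-.
The other patterns: stems with 1 vowel add de- … -et around the stem; stems with 3 vowels add -al.
So towif → mitowif.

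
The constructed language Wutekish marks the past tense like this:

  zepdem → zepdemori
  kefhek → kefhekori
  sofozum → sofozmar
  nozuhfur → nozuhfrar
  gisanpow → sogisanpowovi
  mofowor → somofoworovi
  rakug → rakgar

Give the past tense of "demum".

demmar

mofowor and nozuhfur both end in -r yet inflect differently (somofoworovi, nozuhfrar), so the final letter is not what conditions the rule; the last vowel is.
"demum" has last vowel 'u'. The stems whose last vowel is 'u' (rakug → rakgar, nozuhfur → nozuhfrar, sofozum → sofozmar) delete the last vowel and add -ar.
So demum → demmar.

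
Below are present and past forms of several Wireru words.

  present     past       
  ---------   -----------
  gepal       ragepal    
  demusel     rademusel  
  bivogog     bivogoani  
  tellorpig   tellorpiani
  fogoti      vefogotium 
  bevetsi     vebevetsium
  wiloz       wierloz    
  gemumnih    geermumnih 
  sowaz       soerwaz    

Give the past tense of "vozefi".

tellorpig and fogoti both have last vowel 'i' yet inflect differently (tellorpiani, vefogotium), so the last vowel is not what conditions the rule; the final letter is.
"vozefi" ends in -i. The stems ending in -i (fogoti → vefogotium, bevetsi → vebevetsium) add ve- … -um around the stem.
So vozefi → vevozefium.

vevozefium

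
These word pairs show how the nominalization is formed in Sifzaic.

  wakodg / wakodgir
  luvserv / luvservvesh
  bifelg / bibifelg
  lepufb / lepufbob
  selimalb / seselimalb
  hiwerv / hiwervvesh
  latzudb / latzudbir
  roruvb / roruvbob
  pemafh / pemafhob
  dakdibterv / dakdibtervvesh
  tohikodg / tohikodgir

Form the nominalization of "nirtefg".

bifelg and wakodg both end in -g yet inflect differently (bibifelg, wakodgir), so the final letter is not what conditions the rule; the second-to-last letter is.
"nirtefg" has second-to-last letter 'f'. The stems whose second-to-last letter is 'f' (lepufb → lepufbob, pemafh → pemafhob) add -ob.
So nirtefg → nirtefgob.

nirtefgob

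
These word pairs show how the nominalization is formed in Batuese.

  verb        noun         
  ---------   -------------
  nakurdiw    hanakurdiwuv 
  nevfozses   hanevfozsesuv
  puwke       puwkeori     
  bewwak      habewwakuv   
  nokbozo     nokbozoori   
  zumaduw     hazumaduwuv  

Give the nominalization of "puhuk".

hapuhukuv

nevfozses and puwke both have last vowel 'e' yet inflect differently (hanevfozsesuv, puwkeori), so the last vowel is not what conditions the rule; whether the stem ends in a vowel or a consonant is.
"puhuk" ends in a consonant. The stems ending in a consonant (nevfozses → hanevfozsesuv, nakurdiw → hanakurdiwuv, zumaduw → hazumaduwuv) add ha- … -uv around the stem.
The other pattern: stems ending in a vowel add -ori.
So puhuk → hapuhukuv.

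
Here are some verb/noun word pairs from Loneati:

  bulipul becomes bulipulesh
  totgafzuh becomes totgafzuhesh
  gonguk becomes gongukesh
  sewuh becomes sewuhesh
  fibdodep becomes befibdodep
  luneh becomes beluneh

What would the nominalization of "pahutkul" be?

pahutkulesh

"pahutkul" has last vowel 'u'. The stems whose last vowel is 'u' (bulipul → bulipulesh, totgafzuh → totgafzuhesh, gonguk → gongukesh) add -esh.
So pahutkul → pahutkulesh.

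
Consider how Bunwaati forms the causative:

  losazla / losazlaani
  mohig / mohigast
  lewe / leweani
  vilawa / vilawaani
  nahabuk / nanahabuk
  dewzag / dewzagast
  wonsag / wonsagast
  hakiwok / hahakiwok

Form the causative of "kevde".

kevdeani

wonsag and vilawa both have last vowel 'a' yet inflect differently (wonsagast, vilawaani), so the last vowel is not what conditions the rule; the final letter is.
"kevde" ends in -e. The one such stem in the data (lewe → leweani) adds -ani, so the same rule applies.
The other patterns: stems ending in -g add -ast; stems ending in -k repeat the first consonant+vowel as a prefix.
So kevde → kevdeani.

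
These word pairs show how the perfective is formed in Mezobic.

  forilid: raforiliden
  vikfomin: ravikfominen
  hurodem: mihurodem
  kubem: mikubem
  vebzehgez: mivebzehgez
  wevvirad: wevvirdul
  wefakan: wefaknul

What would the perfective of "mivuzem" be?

"mivuzem" has last vowel 'e'. The stems whose last vowel is 'e' (hurodem → mihurodem, kubem → mikubem, vebzehgez → mivebzehgez) add the prefix mi-.
So mivuzem → mimivuzem.

mimivuzem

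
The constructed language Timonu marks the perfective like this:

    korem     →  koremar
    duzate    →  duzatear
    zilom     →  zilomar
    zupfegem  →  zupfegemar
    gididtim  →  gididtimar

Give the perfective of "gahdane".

gahdanear

Every pair shown (korem → koremar, duzate → duzatear, zilom → zilomar, …) follows the same rule: add -ar.
So gahdane → gahdanear.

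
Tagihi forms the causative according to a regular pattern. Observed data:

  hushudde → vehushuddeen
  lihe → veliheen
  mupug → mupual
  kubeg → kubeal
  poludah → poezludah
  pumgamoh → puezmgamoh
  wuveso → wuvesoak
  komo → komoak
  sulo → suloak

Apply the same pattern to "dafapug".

hushudde and kubeg both have last vowel 'e' yet inflect differently (vehushuddeen, kubeal), so the last vowel is not what conditions the rule; the final letter is.
"dafapug" ends in -g. The stems ending in -g (mupug → mupual, kubeg → kubeal) drop the final letter and add -al.
So dafapug → dafapual.

dafapual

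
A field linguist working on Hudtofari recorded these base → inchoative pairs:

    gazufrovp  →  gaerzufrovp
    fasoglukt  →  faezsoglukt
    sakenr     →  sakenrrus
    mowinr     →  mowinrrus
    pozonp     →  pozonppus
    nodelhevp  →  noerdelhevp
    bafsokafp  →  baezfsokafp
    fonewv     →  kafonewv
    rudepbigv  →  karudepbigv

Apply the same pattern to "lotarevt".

bafsokafp and nodelhevp both end in -p yet inflect differently (baezfsokafp, noerdelhevp), so the final letter is not what conditions the rule; the second-to-last letter is.
"lotarevt" has second-to-last letter 'v'. The stems whose second-to-last letter is 'v' (nodelhevp → noerdelhevp, gazufrovp → gaerzufrovp) insert -er- after the first vowel.
The other patterns: stems whose second-to-last letter is 'f' or 'k' insert -ez- after the first vowel; stems whose second-to-last letter is 'n' double the final consonant and add -us; stems whose second-to-last letter is 'g' or 'w' add the prefix ka-.
So lotarevt → loertarevt.

loertarevt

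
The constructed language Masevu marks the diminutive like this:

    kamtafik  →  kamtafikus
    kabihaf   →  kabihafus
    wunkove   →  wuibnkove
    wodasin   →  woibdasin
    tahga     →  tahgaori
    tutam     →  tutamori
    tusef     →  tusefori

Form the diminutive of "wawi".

waibwi

"wawi" begins with w-. The stems beginning with w- (wunkove → wuibnkove, wodasin → woibdasin) insert -ib- after the first vowel.
The other patterns: stems beginning with k- add -us; stems beginning with t- add -ori.
So wawi → waibwi.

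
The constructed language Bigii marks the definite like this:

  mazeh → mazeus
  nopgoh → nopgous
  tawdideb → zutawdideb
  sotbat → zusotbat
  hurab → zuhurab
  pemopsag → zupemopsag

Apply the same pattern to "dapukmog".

"dapukmog" ends in -g. The one such stem in the data (pemopsag → zupemopsag) adds the prefix zu-, so the same rule applies.
So dapukmog → zudapukmog.

zudapukmog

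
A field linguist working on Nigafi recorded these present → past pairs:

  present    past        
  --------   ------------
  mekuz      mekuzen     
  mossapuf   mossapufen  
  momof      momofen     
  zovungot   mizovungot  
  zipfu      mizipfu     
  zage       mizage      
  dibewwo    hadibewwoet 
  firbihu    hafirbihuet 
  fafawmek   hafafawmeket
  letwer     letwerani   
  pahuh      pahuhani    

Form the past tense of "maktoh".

zipfu and firbihu both end in -u yet inflect differently (mizipfu, hafirbihuet), so the final letter is not what conditions the rule; the first letter is.
"maktoh" begins with m-. The stems beginning with m- (mekuz → mekuzen, mossapuf → mossapufen, momof → momofen) add -en.
The other patterns: stems beginning with z- add the prefix mi-; stems beginning with d- or f- add ha- … -et around the stem; stems beginning with l- or p- add -ani.
So maktoh → maktohen.

maktohen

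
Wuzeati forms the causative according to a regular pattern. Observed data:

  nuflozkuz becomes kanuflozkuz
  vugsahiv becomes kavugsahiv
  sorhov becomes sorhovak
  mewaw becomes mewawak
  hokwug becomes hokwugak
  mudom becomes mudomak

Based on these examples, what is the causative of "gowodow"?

kagowodow

vugsahiv and sorhov both end in -v yet inflect differently (kavugsahiv, sorhovak), so the final letter is not what conditions the rule; the number of vowels is.
"gowodow" has 3 vowels. The stems with 3 vowels (nuflozkuz → kanuflozkuz, vugsahiv → kavugsahiv) add the prefix ka-.
The other pattern: stems with 2 vowels add -ak.
So gowodow → kagowodow.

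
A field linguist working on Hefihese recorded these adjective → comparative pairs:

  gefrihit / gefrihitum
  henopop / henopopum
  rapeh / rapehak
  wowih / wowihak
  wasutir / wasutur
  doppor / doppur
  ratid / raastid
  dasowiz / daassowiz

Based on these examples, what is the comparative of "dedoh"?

gefrihit and wowih both have last vowel 'i' yet inflect differently (gefrihitum, wowihak), so the last vowel is not what conditions the rule; the final letter is.
"dedoh" ends in -h. The stems ending in -h (rapeh → rapehak, wowih → wowihak) add -ak.
The other patterns: stems ending in -p or -t add -um; stems ending in -r change the last vowel to 'u'; stems ending in -d or -z insert -as- after the first vowel.
So dedoh → dedohak.

dedohak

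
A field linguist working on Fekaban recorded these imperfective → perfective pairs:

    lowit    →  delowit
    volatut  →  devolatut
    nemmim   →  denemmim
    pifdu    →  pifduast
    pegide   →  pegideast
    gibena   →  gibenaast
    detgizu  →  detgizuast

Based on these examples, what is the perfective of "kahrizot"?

volatut and pifdu both have last vowel 'u' yet inflect differently (devolatut, pifduast), so the last vowel is not what conditions the rule; whether the stem ends in a vowel or a consonant is.
"kahrizot" ends in a consonant. The stems ending in a consonant (lowit → delowit, volatut → devolatut, nemmim → denemmim) add the prefix de-.
So kahrizot → dekahrizot.

dekahrizot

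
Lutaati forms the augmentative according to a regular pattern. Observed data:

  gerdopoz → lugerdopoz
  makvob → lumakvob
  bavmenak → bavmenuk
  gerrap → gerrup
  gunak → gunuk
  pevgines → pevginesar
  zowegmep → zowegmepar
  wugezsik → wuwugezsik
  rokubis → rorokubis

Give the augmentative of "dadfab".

"dadfab" has last vowel 'a'. The stems whose last vowel is 'a' (bavmenak → bavmenuk, gerrap → gerrup, gunak → gunuk) change the last vowel to 'u'.
So dadfab → dadfub.

dadfub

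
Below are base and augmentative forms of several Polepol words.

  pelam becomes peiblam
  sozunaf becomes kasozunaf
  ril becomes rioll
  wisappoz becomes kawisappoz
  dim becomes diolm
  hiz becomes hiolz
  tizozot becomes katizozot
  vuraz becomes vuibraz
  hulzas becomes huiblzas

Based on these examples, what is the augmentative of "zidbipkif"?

hiz and vuraz both end in -z yet inflect differently (hiolz, vuibraz), so the final letter is not what conditions the rule; the number of vowels is.
"zidbipkif" has 3 vowels. The stems with 3 vowels (wisappoz → kawisappoz, tizozot → katizozot, sozunaf → kasozunaf) add the prefix ka-.
The other patterns: stems with 1 vowel insert -ol- after the first vowel; stems with 2 vowels insert -ib- after the first vowel.
So zidbipkif → kazidbipkif.

kazidbipkif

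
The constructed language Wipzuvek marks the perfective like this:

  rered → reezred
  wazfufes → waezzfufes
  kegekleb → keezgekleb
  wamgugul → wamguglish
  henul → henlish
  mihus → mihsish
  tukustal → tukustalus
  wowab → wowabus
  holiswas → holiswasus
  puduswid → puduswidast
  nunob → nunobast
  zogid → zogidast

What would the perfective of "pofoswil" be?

pofoswilast

"pofoswil" has last vowel 'i'. The stems whose last vowel is 'i' (puduswid → puduswidast, zogid → zogidast) add -ast.
So pofoswil → pofoswilast.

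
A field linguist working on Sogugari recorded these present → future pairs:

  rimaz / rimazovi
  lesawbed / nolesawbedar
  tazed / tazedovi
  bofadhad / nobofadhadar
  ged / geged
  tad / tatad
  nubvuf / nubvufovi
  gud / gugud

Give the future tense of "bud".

"bud" has 1 vowel. The stems with 1 vowel (gud → gugud, ged → geged, tad → tatad) repeat the first consonant+vowel as a prefix.
The other patterns: stems with 2 vowels add -ovi; stems with 3 vowels add no- … -ar around the stem.
So bud → bubud.

bubud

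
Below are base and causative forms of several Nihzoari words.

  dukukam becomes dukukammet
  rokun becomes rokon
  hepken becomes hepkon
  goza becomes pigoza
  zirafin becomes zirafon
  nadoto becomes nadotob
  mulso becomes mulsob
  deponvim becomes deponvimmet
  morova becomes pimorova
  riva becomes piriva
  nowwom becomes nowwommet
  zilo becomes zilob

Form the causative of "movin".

movon

mulso and nowwom both have last vowel 'o' yet inflect differently (mulsob, nowwommet), so the last vowel is not what conditions the rule; the final letter is.
"movin" ends in -n. The stems ending in -n (zirafin → zirafon, rokun → rokon, hepken → hepkon) change the last vowel to 'o'.
The other patterns: stems ending in -o drop the final letter and add -ob; stems ending in -a add the prefix pi-; stems ending in -m double the final consonant and add -et.
So movin → movon.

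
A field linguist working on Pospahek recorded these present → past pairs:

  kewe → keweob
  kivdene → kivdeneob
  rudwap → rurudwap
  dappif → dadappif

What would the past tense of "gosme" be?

gosmeob

kewe and dappif both have 2 vowels yet inflect differently (keweob, dadappif), so the number of vowels is not what conditions the rule; whether the stem ends in a vowel or a consonant is.
"gosme" ends in a vowel. The stems ending in a vowel (kewe → keweob, kivdene → kivdeneob) add -ob.
The other pattern: stems ending in a consonant repeat the first consonant+vowel as a prefix.
So gosme → gosmeob.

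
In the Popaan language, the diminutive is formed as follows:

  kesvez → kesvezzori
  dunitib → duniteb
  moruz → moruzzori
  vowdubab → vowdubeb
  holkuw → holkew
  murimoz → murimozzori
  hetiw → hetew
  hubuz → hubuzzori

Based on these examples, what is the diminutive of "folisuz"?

folisuzzori

hubuz and holkuw both have last vowel 'u' yet inflect differently (hubuzzori, holkew), so the last vowel is not what conditions the rule; the final letter is.
"folisuz" ends in -z. The stems ending in -z (kesvez → kesvezzori, hubuz → hubuzzori, moruz → moruzzori) double the final consonant and add -ori.
The other pattern: stems ending in -b or -w change the last vowel to 'e'.
So folisuz → folisuzzori.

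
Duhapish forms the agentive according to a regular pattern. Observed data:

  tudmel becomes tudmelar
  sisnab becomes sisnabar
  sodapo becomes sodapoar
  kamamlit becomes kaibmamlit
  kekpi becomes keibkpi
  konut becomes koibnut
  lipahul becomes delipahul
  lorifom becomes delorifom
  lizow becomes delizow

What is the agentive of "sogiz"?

sogizar

tudmel and lipahul both end in -l yet inflect differently (tudmelar, delipahul), so the final letter is not what conditions the rule; the first letter is.
"sogiz" begins with s-. The stems beginning with s- (sisnab → sisnabar, sodapo → sodapoar) add -ar.
So sogiz → sogizar.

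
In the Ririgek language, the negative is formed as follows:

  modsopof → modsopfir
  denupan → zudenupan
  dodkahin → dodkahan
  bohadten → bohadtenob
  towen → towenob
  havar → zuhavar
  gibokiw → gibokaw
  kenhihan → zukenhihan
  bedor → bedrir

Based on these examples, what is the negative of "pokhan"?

zupokhan

bohadten and denupan both end in -n yet inflect differently (bohadtenob, zudenupan), so the final letter is not what conditions the rule; the last vowel is.
"pokhan" has last vowel 'a'. The stems whose last vowel is 'a' (denupan → zudenupan, havar → zuhavar, kenhihan → zukenhihan) add the prefix zu-.
The other patterns: stems whose last vowel is 'o' delete the last vowel and add -ir; stems whose last vowel is 'e' add -ob; stems whose last vowel is 'i' change the last vowel to 'a'.
So pokhan → zupokhan.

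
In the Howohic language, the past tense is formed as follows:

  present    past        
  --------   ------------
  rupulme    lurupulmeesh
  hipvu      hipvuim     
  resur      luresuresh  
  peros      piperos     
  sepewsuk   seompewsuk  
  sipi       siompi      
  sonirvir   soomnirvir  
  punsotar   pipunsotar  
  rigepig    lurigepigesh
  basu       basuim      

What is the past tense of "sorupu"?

resur and sonirvir both end in -r yet inflect differently (luresuresh, soomnirvir), so the final letter is not what conditions the rule; the first letter is.
"sorupu" begins with s-. The stems beginning with s- (sepewsuk → seompewsuk, sonirvir → soomnirvir, sipi → siompi) insert -om- after the first vowel.
So sorupu → soomrupu.

soomrupu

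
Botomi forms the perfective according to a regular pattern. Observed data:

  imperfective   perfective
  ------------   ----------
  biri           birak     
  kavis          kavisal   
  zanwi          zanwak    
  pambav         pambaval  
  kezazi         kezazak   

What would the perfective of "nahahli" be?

zanwi and kavis both have last vowel 'i' yet inflect differently (zanwak, kavisal), so the last vowel is not what conditions the rule; the final letter is.
"nahahli" ends in -i. The stems ending in -i (zanwi → zanwak, kezazi → kezazak, biri → birak) drop the final letter and add -ak.
So nahahli → nahahlak.

nahahlak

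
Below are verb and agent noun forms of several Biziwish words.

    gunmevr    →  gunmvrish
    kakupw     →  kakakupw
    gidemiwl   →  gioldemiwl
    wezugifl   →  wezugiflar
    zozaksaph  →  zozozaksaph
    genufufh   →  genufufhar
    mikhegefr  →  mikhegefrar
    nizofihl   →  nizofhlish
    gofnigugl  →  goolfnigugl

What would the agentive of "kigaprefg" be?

gidemiwl and wezugifl both end in -l yet inflect differently (gioldemiwl, wezugiflar), so the final letter is not what conditions the rule; the second-to-last letter is.
"kigaprefg" has second-to-last letter 'f'. The stems whose second-to-last letter is 'f' (wezugifl → wezugiflar, genufufh → genufufhar, mikhegefr → mikhegefrar) add -ar.
So kigaprefg → kigaprefgar.

kigaprefgar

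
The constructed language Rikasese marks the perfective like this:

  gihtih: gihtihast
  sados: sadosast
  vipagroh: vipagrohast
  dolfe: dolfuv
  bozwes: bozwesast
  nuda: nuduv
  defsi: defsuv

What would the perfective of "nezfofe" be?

nezfofuv

"nezfofe" ends in a vowel. The stems ending in a vowel (defsi → defsuv, dolfe → dolfuv, nuda → nuduv) drop the final letter and add -uv.
The other pattern: stems ending in a consonant add -ast.
So nezfofe → nezfofuv.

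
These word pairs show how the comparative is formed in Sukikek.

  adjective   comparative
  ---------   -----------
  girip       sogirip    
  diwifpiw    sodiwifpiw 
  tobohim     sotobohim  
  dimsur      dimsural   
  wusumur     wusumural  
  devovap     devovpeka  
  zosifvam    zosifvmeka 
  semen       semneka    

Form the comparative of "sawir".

girip and devovap both end in -p yet inflect differently (sogirip, devovpeka), so the final letter is not what conditions the rule; the last vowel is.
"sawir" has last vowel 'i'. The stems whose last vowel is 'i' (girip → sogirip, diwifpiw → sodiwifpiw, tobohim → sotobohim) add the prefix so-.
The other patterns: stems whose last vowel is 'u' add -al; stems whose last vowel is 'a' or 'e' delete the last vowel and add -eka.
So sawir → sosawir.

sosawir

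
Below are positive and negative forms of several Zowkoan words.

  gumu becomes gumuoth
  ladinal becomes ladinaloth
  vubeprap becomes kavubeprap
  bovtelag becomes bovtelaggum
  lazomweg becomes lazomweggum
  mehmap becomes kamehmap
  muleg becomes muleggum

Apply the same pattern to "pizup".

kapizup

ladinal and bovtelag both have last vowel 'a' yet inflect differently (ladinaloth, bovtelaggum), so the last vowel is not what conditions the rule; the final letter is.
"pizup" ends in -p. The stems ending in -p (mehmap → kamehmap, vubeprap → kavubeprap) add the prefix ka-.
So pizup → kapizup.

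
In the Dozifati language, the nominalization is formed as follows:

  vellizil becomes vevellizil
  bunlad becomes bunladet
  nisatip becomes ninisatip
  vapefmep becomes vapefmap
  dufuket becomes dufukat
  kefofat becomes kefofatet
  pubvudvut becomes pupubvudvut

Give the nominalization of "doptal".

doptalet

"doptal" has last vowel 'a'. The stems whose last vowel is 'a' (kefofat → kefofatet, bunlad → bunladet) add -et.
So doptal → doptalet.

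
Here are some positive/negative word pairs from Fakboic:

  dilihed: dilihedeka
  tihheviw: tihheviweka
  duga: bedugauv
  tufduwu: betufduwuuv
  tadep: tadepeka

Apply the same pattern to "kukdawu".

bekukdawuuv

duga and dilihed both begin with d- yet inflect differently (bedugauv, dilihedeka), so the first letter is not what conditions the rule; whether the stem ends in a vowel or a consonant is.
"kukdawu" ends in a vowel. The stems ending in a vowel (duga → bedugauv, tufduwu → betufduwuuv) add be- … -uv around the stem.
So kukdawu → bekukdawuuv.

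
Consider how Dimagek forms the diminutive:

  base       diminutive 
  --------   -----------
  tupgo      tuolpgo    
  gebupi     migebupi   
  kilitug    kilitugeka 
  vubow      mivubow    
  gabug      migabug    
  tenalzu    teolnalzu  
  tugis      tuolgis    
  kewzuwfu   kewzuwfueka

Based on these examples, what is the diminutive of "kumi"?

tenalzu and kewzuwfu both end in -u yet inflect differently (teolnalzu, kewzuwfueka), so the final letter is not what conditions the rule; the first letter is.
"kumi" begins with k-. The stems beginning with k- (kewzuwfu → kewzuwfueka, kilitug → kilitugeka) add -eka.
So kumi → kumieka.

kumieka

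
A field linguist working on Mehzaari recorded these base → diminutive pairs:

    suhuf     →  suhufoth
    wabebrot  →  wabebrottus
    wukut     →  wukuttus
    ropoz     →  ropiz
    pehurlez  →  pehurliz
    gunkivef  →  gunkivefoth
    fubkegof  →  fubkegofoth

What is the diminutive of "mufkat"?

mufkattus

wabebrot and ropoz both have last vowel 'o' yet inflect differently (wabebrottus, ropiz), so the last vowel is not what conditions the rule; the final letter is.
"mufkat" ends in -t. The stems ending in -t (wabebrot → wabebrottus, wukut → wukuttus) double the final consonant and add -us.
So mufkat → mufkattus.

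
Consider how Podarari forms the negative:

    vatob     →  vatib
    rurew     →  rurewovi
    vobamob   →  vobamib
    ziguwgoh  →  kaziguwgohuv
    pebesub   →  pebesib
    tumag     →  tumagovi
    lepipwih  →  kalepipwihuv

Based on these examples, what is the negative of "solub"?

ziguwgoh and vobamob both have last vowel 'o' yet inflect differently (kaziguwgohuv, vobamib), so the last vowel is not what conditions the rule; the final letter is.
"solub" ends in -b. The stems ending in -b (vobamob → vobamib, vatob → vatib, pebesub → pebesib) change the last vowel to 'i'.
The other patterns: stems ending in -h add ka- … -uv around the stem; stems ending in -g or -w add -ovi.
So solub → solib.

solib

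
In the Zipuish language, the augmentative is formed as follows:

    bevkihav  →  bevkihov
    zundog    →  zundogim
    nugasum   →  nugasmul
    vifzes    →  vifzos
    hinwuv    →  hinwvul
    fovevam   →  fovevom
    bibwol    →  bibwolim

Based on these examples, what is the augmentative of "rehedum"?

rehedmul

hinwuv and bevkihav both end in -v yet inflect differently (hinwvul, bevkihov), so the final letter is not what conditions the rule; the last vowel is.
"rehedum" has last vowel 'u'. The stems whose last vowel is 'u' (nugasum → nugasmul, hinwuv → hinwvul) delete the last vowel and add -ul.
The other patterns: stems whose last vowel is 'o' add -im; stems whose last vowel is 'a' or 'e' change the last vowel to 'o'.
So rehedum → rehedmul.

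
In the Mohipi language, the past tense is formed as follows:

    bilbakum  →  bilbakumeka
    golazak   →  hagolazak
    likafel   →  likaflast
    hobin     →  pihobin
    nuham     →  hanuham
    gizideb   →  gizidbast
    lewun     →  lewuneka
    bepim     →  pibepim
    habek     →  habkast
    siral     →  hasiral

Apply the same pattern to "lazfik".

pilazfik

"lazfik" has last vowel 'i'. The stems whose last vowel is 'i' (hobin → pihobin, bepim → pibepim) add the prefix pi-.
The other patterns: stems whose last vowel is 'u' add -eka; stems whose last vowel is 'a' add the prefix ha-; stems whose last vowel is 'e' delete the last vowel and add -ast.
So lazfik → pilazfik.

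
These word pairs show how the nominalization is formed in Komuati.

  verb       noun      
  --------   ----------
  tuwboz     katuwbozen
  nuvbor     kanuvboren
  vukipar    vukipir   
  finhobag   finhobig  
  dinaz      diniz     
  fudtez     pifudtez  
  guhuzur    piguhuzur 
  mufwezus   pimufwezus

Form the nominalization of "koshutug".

nuvbor and vukipar both end in -r yet inflect differently (kanuvboren, vukipir), so the final letter is not what conditions the rule; the last vowel is.
"koshutug" has last vowel 'u'. The stems whose last vowel is 'u' (guhuzur → piguhuzur, mufwezus → pimufwezus) add the prefix pi-.
The other patterns: stems whose last vowel is 'o' add ka- … -en around the stem; stems whose last vowel is 'a' change the last vowel to 'i'.
So koshutug → pikoshutug.

pikoshutug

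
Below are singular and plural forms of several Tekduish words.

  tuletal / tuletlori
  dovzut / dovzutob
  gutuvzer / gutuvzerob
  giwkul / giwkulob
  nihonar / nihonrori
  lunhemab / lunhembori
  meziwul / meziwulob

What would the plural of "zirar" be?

tuletal and meziwul both end in -l yet inflect differently (tuletlori, meziwulob), so the final letter is not what conditions the rule; the last vowel is.
"zirar" has last vowel 'a'. The stems whose last vowel is 'a' (tuletal → tuletlori, lunhemab → lunhembori, nihonar → nihonrori) delete the last vowel and add -ori.
So zirar → zirrori.

zirrori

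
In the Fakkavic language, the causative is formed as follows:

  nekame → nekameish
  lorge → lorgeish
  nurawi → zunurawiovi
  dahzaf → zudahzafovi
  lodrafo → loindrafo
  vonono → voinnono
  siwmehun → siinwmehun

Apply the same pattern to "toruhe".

nekame and nurawi both begin with n- yet inflect differently (nekameish, zunurawiovi), so the first letter is not what conditions the rule; the final letter is.
"toruhe" ends in -e. The stems ending in -e (nekame → nekameish, lorge → lorgeish) add -ish.
So toruhe → toruheish.

toruheish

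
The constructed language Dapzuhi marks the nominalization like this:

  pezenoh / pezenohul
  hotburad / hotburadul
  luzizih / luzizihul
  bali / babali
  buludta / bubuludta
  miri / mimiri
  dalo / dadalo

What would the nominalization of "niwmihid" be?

niwmihidul

"niwmihid" ends in a consonant. The stems ending in a consonant (pezenoh → pezenohul, hotburad → hotburadul, luzizih → luzizihul) add -ul.
So niwmihid → niwmihidul.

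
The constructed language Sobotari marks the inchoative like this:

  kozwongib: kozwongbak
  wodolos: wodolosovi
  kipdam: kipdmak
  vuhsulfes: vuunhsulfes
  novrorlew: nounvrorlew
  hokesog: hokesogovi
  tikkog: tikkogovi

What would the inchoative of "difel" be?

diunfel

"difel" has last vowel 'e'. The stems whose last vowel is 'e' (vuhsulfes → vuunhsulfes, novrorlew → nounvrorlew) insert -un- after the first vowel.
The other patterns: stems whose last vowel is 'o' add -ovi; stems whose last vowel is 'a' or 'i' delete the last vowel and add -ak.
So difel → diunfel.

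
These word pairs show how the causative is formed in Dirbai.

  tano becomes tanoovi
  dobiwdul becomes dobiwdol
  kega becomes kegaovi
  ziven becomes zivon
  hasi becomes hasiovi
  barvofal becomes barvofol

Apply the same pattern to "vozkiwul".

vozkiwol

"vozkiwul" ends in a consonant. The stems ending in a consonant (dobiwdul → dobiwdol, barvofal → barvofol, ziven → zivon) change the last vowel to 'o'.
The other pattern: stems ending in a vowel add -ovi.
So vozkiwul → vozkiwol.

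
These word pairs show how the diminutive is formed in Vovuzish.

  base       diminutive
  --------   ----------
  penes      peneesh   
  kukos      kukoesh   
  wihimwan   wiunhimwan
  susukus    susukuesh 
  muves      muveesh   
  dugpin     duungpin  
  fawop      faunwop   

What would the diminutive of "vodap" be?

kukos and fawop both have last vowel 'o' yet inflect differently (kukoesh, faunwop), so the last vowel is not what conditions the rule; the final letter is.
"vodap" ends in -p. The one such stem in the data (fawop → faunwop) inserts -un- after the first vowel (as do wihimwan, dugpin), so the same rule applies.
So vodap → voundap.

voundap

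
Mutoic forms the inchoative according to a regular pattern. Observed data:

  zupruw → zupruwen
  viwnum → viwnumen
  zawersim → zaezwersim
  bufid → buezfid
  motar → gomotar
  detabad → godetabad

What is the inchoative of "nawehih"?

viwnum and zawersim both end in -m yet inflect differently (viwnumen, zaezwersim), so the final letter is not what conditions the rule; the last vowel is.
"nawehih" has last vowel 'i'. The stems whose last vowel is 'i' (zawersim → zaezwersim, bufid → buezfid) insert -ez- after the first vowel.
So nawehih → naezwehih.

naezwehih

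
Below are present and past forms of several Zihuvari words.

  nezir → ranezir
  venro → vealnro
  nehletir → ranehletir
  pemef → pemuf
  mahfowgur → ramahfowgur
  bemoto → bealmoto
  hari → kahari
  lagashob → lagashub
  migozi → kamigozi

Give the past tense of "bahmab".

bahmub

nezir and hari both have last vowel 'i' yet inflect differently (ranezir, kahari), so the last vowel is not what conditions the rule; the final letter is.
"bahmab" ends in -b. The one such stem in the data (lagashob → lagashub) changes the last vowel to 'u' (as does pemef), so the same rule applies.
So bahmab → bahmub.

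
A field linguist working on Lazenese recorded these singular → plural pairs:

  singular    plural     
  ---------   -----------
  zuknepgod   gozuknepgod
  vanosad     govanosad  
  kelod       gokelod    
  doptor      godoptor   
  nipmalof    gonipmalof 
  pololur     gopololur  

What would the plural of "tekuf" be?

gotekuf

Every pair shown (zuknepgod → gozuknepgod, vanosad → govanosad, kelod → gokelod, …) follows the same rule: add the prefix go-.
So tekuf → gotekuf.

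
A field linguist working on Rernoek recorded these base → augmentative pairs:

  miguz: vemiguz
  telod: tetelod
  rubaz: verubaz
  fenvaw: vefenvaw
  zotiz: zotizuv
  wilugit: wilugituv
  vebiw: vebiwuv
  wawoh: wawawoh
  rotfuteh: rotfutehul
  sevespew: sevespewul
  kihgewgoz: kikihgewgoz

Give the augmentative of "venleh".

venlehul

wawoh and rotfuteh both end in -h yet inflect differently (wawawoh, rotfutehul), so the final letter is not what conditions the rule; the last vowel is.
"venleh" has last vowel 'e'. The stems whose last vowel is 'e' (rotfuteh → rotfutehul, sevespew → sevespewul) add -ul.
So venleh → venlehul.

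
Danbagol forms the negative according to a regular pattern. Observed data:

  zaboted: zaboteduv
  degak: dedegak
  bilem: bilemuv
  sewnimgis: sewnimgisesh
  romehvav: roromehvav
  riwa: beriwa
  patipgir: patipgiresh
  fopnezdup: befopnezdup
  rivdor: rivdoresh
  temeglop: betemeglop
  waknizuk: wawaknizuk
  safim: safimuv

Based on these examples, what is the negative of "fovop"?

riwa and romehvav both have last vowel 'a' yet inflect differently (beriwa, roromehvav), so the last vowel is not what conditions the rule; the final letter is.
"fovop" ends in -p. The stems ending in -p (fopnezdup → befopnezdup, temeglop → betemeglop) add the prefix be-.
So fovop → befovop.

befovop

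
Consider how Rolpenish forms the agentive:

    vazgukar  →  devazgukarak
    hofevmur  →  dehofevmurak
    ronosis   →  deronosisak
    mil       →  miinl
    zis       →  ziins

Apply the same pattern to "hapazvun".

zis and ronosis both end in -s yet inflect differently (ziins, deronosisak), so the final letter is not what conditions the rule; the number of vowels is.
"hapazvun" has 3 vowels. The stems with 3 vowels (ronosis → deronosisak, vazgukar → devazgukarak, hofevmur → dehofevmurak) add de- … -ak around the stem.
The other pattern: stems with 1 vowel insert -in- after the first vowel.
So hapazvun → dehapazvunak.

dehapazvunak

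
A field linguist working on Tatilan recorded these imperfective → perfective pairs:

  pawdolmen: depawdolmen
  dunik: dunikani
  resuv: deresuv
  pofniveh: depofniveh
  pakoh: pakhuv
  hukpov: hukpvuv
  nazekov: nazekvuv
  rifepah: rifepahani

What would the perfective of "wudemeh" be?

dewudemeh

nazekov and resuv both end in -v yet inflect differently (nazekvuv, deresuv), so the final letter is not what conditions the rule; the last vowel is.
"wudemeh" has last vowel 'e'. The stems whose last vowel is 'e' (pawdolmen → depawdolmen, pofniveh → depofniveh) add the prefix de-.
The other patterns: stems whose last vowel is 'o' delete the last vowel and add -uv; stems whose last vowel is 'a' or 'i' add -ani.
So wudemeh → dewudemeh.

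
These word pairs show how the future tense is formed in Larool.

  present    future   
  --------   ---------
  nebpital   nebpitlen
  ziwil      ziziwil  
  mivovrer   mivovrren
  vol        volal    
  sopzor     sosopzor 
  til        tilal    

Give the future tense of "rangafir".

rangafren

vol and ziwil both end in -l yet inflect differently (volal, ziziwil), so the final letter is not what conditions the rule; the number of vowels is.
"rangafir" has 3 vowels. The stems with 3 vowels (nebpital → nebpitlen, mivovrer → mivovrren) delete the last vowel and add -en.
So rangafir → rangafren.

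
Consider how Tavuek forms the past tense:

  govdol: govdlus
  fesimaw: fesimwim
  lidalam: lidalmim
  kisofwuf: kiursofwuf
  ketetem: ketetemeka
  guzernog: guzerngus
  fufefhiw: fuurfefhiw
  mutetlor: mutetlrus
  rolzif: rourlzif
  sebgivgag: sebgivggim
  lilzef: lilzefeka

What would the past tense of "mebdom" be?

ketetem and lidalam both end in -m yet inflect differently (ketetemeka, lidalmim), so the final letter is not what conditions the rule; the last vowel is.
"mebdom" has last vowel 'o'. The stems whose last vowel is 'o' (govdol → govdlus, guzernog → guzerngus, mutetlor → mutetlrus) delete the last vowel and add -us.
So mebdom → mebdmus.

mebdmus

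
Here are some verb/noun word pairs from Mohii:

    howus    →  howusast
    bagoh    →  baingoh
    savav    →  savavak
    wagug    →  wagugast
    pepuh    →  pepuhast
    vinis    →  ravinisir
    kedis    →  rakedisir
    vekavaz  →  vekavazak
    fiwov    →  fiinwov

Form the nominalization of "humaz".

humazak

kedis and howus both end in -s yet inflect differently (rakedisir, howusast), so the final letter is not what conditions the rule; the last vowel is.
"humaz" has last vowel 'a'. The stems whose last vowel is 'a' (vekavaz → vekavazak, savav → savavak) add -ak.
So humaz → humazak.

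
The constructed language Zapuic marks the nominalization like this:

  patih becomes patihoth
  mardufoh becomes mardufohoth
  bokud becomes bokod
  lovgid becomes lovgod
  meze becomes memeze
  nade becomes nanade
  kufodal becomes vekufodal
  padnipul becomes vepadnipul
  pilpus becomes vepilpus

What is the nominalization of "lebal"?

velebal

patih and lovgid both have last vowel 'i' yet inflect differently (patihoth, lovgod), so the last vowel is not what conditions the rule; the final letter is.
"lebal" ends in -l. The stems ending in -l (kufodal → vekufodal, padnipul → vepadnipul) add the prefix ve-.
The other patterns: stems ending in -h add -oth; stems ending in -d change the last vowel to 'o'; stems ending in -e repeat the first consonant+vowel as a prefix.
So lebal → velebal.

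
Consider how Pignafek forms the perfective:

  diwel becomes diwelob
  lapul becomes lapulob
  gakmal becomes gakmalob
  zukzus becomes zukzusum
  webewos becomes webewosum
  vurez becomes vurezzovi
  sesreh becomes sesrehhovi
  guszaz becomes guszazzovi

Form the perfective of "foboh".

fobohhovi

lapul and zukzus both have last vowel 'u' yet inflect differently (lapulob, zukzusum), so the last vowel is not what conditions the rule; the final letter is.
"foboh" ends in -h. The one such stem in the data (sesreh → sesrehhovi) doubles the final consonant and adds -ovi (as do vurez, guszaz), so the same rule applies.
The other patterns: stems ending in -l add -ob; stems ending in -s add -um.
So foboh → fobohhovi.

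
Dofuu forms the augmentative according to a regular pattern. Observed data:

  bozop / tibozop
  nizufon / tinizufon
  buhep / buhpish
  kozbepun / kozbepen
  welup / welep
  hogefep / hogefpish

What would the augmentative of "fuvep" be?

"fuvep" has last vowel 'e'. The stems whose last vowel is 'e' (hogefep → hogefpish, buhep → buhpish) delete the last vowel and add -ish.
The other patterns: stems whose last vowel is 'o' add the prefix ti-; stems whose last vowel is 'u' change the last vowel to 'e'.
So fuvep → fuvpish.

fuvpish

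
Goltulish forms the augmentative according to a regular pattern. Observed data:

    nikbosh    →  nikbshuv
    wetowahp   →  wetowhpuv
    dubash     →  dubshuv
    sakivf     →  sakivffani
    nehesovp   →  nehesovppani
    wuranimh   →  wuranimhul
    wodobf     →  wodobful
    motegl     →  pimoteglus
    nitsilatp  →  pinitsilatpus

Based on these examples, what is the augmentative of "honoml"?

honomlul

"honoml" has second-to-last letter 'm'. The one such stem in the data (wuranimh → wuranimhul) adds -ul, so the same rule applies.
The other patterns: stems whose second-to-last letter is 'h' or 's' delete the last vowel and add -uv; stems whose second-to-last letter is 'v' double the final consonant and add -ani; stems whose second-to-last letter is 'g' or 't' add pi- … -us around the stem.
So honoml → honomlul.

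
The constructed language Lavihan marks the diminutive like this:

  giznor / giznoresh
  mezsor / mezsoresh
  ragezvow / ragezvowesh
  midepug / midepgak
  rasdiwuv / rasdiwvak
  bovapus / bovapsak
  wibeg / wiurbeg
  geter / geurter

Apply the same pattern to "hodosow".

hodosowesh

midepug and wibeg both end in -g yet inflect differently (midepgak, wiurbeg), so the final letter is not what conditions the rule; the last vowel is.
"hodosow" has last vowel 'o'. The stems whose last vowel is 'o' (giznor → giznoresh, mezsor → mezsoresh, ragezvow → ragezvowesh) add -esh.
The other patterns: stems whose last vowel is 'u' delete the last vowel and add -ak; stems whose last vowel is 'e' insert -ur- after the first vowel.
So hodosow → hodosowesh.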